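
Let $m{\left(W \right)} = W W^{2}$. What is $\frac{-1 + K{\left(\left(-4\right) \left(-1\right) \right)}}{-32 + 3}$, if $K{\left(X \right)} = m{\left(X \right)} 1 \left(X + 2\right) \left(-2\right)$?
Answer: $\frac{769}{29} \approx 26.517$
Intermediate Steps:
$m{\left(W \right)} = W^{3}$
$K{\left(X \right)} = - 2 X^{3} \left(2 + X\right)$ ($K{\left(X \right)} = X^{3} \cdot 1 \left(X + 2\right) \left(-2\right) = X^{3} \cdot 1 \left(2 + X\right) \left(-2\right) = X^{3} \left(2 + X\right) \left(-2\right) = - 2 X^{3} \left(2 + X\right)$)
$\frac{-1 + K{\left(\left(-4\right) \left(-1\right) \right)}}{-32 + 3} = \frac{-1 + 2 \left(\left(-4\right) \left(-1\right)\right)^{3} \left(-2 - \left(-4\right) \left(-1\right)\right)}{-32 + 3} = \frac{-1 + 2 \cdot 4^{3} \left(-2 - 4\right)}{-29} = - \frac{-1 + 2 \cdot 64 \left(-2 - 4\right)}{29} = - \frac{-1 + 2 \cdot 64 \left(-6\right)}{29} = - \frac{-1 - 768}{29} = \left(- \frac{1}{29}\right) \left(-769\right) = \frac{769}{29}$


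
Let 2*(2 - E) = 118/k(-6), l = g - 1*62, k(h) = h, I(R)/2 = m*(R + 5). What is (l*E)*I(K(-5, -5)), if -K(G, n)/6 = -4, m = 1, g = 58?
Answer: -8236/3 ≈ -2745.3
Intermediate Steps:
K(G, n) = 24 (K(G, n) = -6*(-4) = 24)
I(R) = 10 + 2*R (I(R) = 2*(1*(R + 5)) = 2*(1*(5 + R)) = 2*(5 + R) = 10 + 2*R)
l = -4 (l = 58 - 1*62 = 58 - 62 = -4)
E = 71/6 (E = 2 - 59/(-6) = 2 - 59*(-1)/6 = 2 - ½*(-59/3) = 2 + 59/6 = 71/6 ≈ 11.833)
(l*E)*I(K(-5, -5)) = (-4*71/6)*(10 + 2*24) = -142*(10 + 48)/3 = -142/3*58 = -8236/3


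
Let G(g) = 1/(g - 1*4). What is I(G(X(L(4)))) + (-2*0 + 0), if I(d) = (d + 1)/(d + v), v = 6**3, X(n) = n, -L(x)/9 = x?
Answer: 39/8639 ≈ 0.0045144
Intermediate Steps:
L(x) = -9*x
G(g) = 1/(-4 + g) (G(g) = 1/(g - 4) = 1/(-4 + g))
v = 216
I(d) = (1 + d)/(216 + d) (I(d) = (d + 1)/(d + 216) = (1 + d)/(216 + d))
I(G(X(L(4)))) + (-2*0 + 0) = (1 + 1/(-4 - 9*4))/(216 + 1/(-4 - 9*4)) + (-2*0 + 0) = (1 + 1/(-4 - 36))/(216 + 1/(-4 - 36)) + (0 + 0) = (1 + 1/(-40))/(216 + 1/(-40)) + 0 = (1 - 1/40)/(216 - 1/40) + 0 = (39/40)/(8639/40) + 0 = (40/8639)*(39/40) + 0 = 39/8639 + 0 = 39/8639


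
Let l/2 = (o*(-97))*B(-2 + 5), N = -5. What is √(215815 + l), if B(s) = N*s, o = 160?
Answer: √681415 ≈ 825.48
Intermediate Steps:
B(s) = -5*s
l = 465600 (l = 2*((160*(-97))*(-5*(-2 + 5))) = 2*(-(-77600)*3) = 2*(-15520*(-15)) = 2*232800 = 465600)
√(215815 + l) = √(215815 + 465600) = √681415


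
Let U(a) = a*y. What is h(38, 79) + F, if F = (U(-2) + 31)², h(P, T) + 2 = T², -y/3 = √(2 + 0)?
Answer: 7272 + 372*√2 ≈ 7798.1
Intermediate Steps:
y = -3*√2 (y = -3*√(2 + 0) = -3*√2 ≈ -4.2426)
h(P, T) = -2 + T²
U(a) = -3*a*√2 (U(a) = a*(-3*√2) = -3*a*√2)
F = (31 + 6*√2)² (F = (-3*(-2)*√2 + 31)² = (6*√2 + 31)² = (31 + 6*√2)² ≈ 1559.1)
h(38, 79) + F = (-2 + 79²) + (1033 + 372*√2) = (-2 + 6241) + (1033 + 372*√2) = 6239 + (1033 + 372*√2) = 7272 + 372*√2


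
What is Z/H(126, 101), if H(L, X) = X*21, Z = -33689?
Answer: -33689/2121 ≈ -15.884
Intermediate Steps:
H(L, X) = 21*X
Z/H(126, 101) = -33689/(21*101) = -33689/2121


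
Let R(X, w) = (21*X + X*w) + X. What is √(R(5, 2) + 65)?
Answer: √185 ≈ 13.601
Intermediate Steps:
R(X, w) = 22*X + X*w
√(R(5, 2) + 65) = √(5*(22 + 2) + 65) = √(5*24 + 65) = √(120 + 65) = √185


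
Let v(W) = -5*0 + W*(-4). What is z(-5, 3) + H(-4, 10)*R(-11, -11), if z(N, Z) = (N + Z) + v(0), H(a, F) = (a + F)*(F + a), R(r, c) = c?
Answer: -398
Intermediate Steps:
H(a, F) = (F + a)² (H(a, F) = (F + a)*(F + a) = (F + a)²)
v(W) = -4*W (v(W) = 0 - 4*W = -4*W)
z(N, Z) = N + Z (z(N, Z) = (N + Z) - 4*0 = (N + Z) + 0 = N + Z)
z(-5, 3) + H(-4, 10)*R(-11, -11) = (-5 + 3) + (10 - 4)²*(-11) = -2 + 6²*(-11) = -2 + 36*(-11) = -2 - 396 = -398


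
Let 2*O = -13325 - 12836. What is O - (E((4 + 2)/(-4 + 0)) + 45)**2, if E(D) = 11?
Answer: -32433/2 ≈ -16217.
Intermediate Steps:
O = -26161/2 (O = (-13325 - 12836)/2 = (1/2)*(-26161) = -26161/2 ≈ -13081.)
O - (E((4 + 2)/(-4 + 0)) + 45)**2 = -26161/2 - (11 + 45)**2 = -26161/2 - 1*56**2 = -26161/2 - 1*3136 = -26161/2 - 3136 = -32433/2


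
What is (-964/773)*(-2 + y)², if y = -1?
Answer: -8676/773 ≈ -11.224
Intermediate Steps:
(-964/773)*(-2 + y)² = (-964/773)*(-2 - 1)² = -964*1/773*(-3)² = -964/773*9 = -8676/773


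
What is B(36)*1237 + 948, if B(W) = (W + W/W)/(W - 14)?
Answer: 66625/22 ≈ 3028.4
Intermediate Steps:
B(W) = (1 + W)/(-14 + W) (B(W) = (W + 1)/(-14 + W) = (1 + W)/(-14 + W))
B(36)*1237 + 948 = ((1 + 36)/(-14 + 36))*1237 + 948 = (37/22)*1237 + 948 = 45769/22 + 948 = 66625/22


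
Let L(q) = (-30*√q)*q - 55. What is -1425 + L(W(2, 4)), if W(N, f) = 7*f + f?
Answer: -1480 - 3840*√2 ≈ -6910.6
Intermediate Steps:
W(N, f) = 8*f
L(q) = -55 - 30*q^(3/2) (L(q) = -30*q^(3/2) - 55 = -55 - 30*q^(3/2))
-1425 + L(W(2, 4)) = -1425 + (-55 - 30*128*√2) = -1425 + (-55 - 3840*√2) = -1480 - 3840*√2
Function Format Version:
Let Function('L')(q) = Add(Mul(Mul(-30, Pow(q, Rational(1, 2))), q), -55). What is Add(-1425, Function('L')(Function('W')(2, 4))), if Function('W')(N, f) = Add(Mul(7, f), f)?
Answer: Add(-1480, Mul(-3840, Pow(2, Rational(1, 2)))) ≈ -6910.6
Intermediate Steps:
Function('W')(N, f) = Mul(8, f)
Function('L')(q) = Add(-55, Mul(-30, Pow(q, Rational(3, 2)))) (Function('L')(q) = Add(Mul(-30, Pow(q, Rational(3, 2))), -55) = Add(-55, Mul(-30, Pow(q, Rational(3, 2)))))
Add(-1425, Function('L')(Function('W')(2, 4))) = Add(-1425, Add(-55, Mul(-30, Pow(Mul(8, 4), Rational(3, 2))))) = Add(-1425, Add(-55, Mul(-30, Pow(32, Rational(3, 2))))) = Add(-1425, Add(-55, Mul(-30, Mul(128, Pow(2, Rational(1, 2)))))) = Add(-1425, Add(-55, Mul(-3840, Pow(2, Rational(1, 2))))) = Add(-1480, Mul(-3840, Pow(2, Rational(1, 2))))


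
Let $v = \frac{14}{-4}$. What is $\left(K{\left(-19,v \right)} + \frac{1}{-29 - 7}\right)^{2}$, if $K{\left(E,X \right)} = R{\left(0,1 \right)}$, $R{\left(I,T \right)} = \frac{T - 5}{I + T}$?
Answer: $\frac{21025}{1296} \approx 16.223$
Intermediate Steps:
$v = - \frac{7}{2}$ ($v = 14 \left(- \frac{1}{4}\right) = - \frac{7}{2} \approx -3.5$)
$R{\left(I,T \right)} = \frac{-5 + T}{I + T}$
$K{\left(E,X \right)} = -4$ ($K{\left(E,X \right)} = \frac{-5 + 1}{0 + 1} = 1^{-1} \left(-4\right) = 1 \left(-4\right) = -4$)
$\left(K{\left(-19,v \right)} + \frac{1}{-29 - 7}\right)^{2} = \left(-4 + \frac{1}{-29 - 7}\right)^{2} = \left(-4 + \frac{1}{-36}\right)^{2} = \left(-4 - \frac{1}{36}\right)^{2} = \left(- \frac{145}{36}\right)^{2} = \frac{21025}{1296}$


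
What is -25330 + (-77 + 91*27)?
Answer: -22950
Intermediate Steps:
-25330 + (-77 + 91*27) = -25330 + (-77 + 2457) = -25330 + 2380 = -22950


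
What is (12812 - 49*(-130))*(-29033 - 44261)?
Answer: -1405925508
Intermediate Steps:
(12812 - 49*(-130))*(-29033 - 44261) = (12812 + 6370)*(-73294) = 19182*(-73294) = -1405925508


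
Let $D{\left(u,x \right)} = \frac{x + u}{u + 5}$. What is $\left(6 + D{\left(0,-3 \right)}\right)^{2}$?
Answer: $\frac{729}{25} \approx 29.16$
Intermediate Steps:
$D{\left(u,x \right)} = \frac{u + x}{5 + u}$
$\left(6 + D{\left(0,-3 \right)}\right)^{2} = \left(6 + \frac{0 - 3}{5 + 0}\right)^{2} = \left(6 + \frac{1}{5} \left(-3\right)\right)^{2} = \left(6 - \frac{3}{5}\right)^{2} = \left(\frac{27}{5}\right)^{2} = \frac{729}{25}$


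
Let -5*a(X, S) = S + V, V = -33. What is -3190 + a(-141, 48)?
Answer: -3193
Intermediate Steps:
a(X, S) = 33/5 - S/5 (a(X, S) = -(S - 33)/5 = -(-33 + S)/5 = 33/5 - S/5)
-3190 + a(-141, 48) = -3190 + (33/5 - ⅕*48) = -3190 + (33/5 - 48/5) = -3190 - 3 = -3193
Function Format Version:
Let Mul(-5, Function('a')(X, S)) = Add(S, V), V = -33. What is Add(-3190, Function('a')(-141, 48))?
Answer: -3193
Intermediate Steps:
Function('a')(X, S) = Add(Rational(33, 5), Mul(Rational(-1, 5), S)) (Function('a')(X, S) = Mul(Rational(-1, 5), Add(S, -33)) = Mul(Rational(-1, 5), Add(-33, S)) = Add(Rational(33, 5), Mul(Rational(-1, 5), S)))
Add(-3190, Function('a')(-141, 48)) = Add(-3190, Add(Rational(33, 5), Mul(Rational(-1, 5), 48))) = Add(-3190, Add(Rational(33, 5), Rational(-48, 5))) = Add(-3190, -3) = -3193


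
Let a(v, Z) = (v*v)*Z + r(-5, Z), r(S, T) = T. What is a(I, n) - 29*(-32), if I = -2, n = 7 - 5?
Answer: 938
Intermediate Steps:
n = 2
a(v, Z) = Z + Z*v² (a(v, Z) = (v*v)*Z + Z = v²*Z + Z = Z*v² + Z = Z + Z*v²)
a(I, n) - 29*(-32) = 2*(1 + (-2)²) - 29*(-32) = 2*(1 + 4) + 928 = 2*5 + 928 = 10 + 928 = 938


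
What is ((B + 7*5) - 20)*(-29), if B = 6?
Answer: -609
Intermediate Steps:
((B + 7*5) - 20)*(-29) = ((6 + 7*5) - 20)*(-29) = ((6 + 35) - 20)*(-29) = (41 - 20)*(-29) = 21*(-29) = -609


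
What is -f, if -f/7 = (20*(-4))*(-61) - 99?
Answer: 33467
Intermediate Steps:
f = -33467 (f = -7*((20*(-4))*(-61) - 99) = -7*(-80*(-61) - 99) = -7*(4880 - 99) = -7*4781 = -33467)
-f = -1*(-33467) = 33467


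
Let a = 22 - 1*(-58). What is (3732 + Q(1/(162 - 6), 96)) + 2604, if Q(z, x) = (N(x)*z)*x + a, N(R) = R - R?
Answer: 6416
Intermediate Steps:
a = 80 (a = 22 + 58 = 80)
N(R) = 0
Q(z, x) = 80 (Q(z, x) = (0*z)*x + 80 = 0*x + 80 = 0 + 80 = 80)
(3732 + Q(1/(162 - 6), 96)) + 2604 = (3732 + 80) + 2604 = 3812 + 2604 = 6416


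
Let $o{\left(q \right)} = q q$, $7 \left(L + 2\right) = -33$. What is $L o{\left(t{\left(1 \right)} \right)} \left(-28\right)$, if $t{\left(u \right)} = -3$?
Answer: $1692$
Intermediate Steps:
$L = - \frac{47}{7}$ ($L = -2 + \frac{1}{7} \left(-33\right) = -2 - \frac{33}{7} = - \frac{47}{7} \approx -6.7143$)
$o{\left(q \right)} = q^{2}$
$L o{\left(t{\left(1 \right)} \right)} \left(-28\right) = - \frac{47 \left(-3\right)^{2}}{7} \left(-28\right) = \left(- \frac{47}{7}\right) 9 \left(-28\right) = \left(- \frac{423}{7}\right) \left(-28\right) = 1692$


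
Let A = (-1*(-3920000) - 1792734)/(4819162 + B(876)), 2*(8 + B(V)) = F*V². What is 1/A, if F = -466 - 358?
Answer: -155669879/1063633 ≈ -146.36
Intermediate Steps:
F = -824
B(V) = -8 - 412*V² (B(V) = -8 + (-824*V²)/2 = -8 - 412*V²)
A = -1063633/155669879 (A = (-1*(-3920000) - 1792734)/(4819162 + (-8 - 412*876²)) = (3920000 - 1792734)/(4819162 + (-8 - 412*767376)) = 2127266/(4819162 + (-8 - 316158912)) = 2127266/(4819162 - 316158920) = 2127266/(-311339758) = 2127266*(-1/311339758) = -1063633/155669879 ≈ -0.0068326)
1/A = 1/(-1063633/155669879) = -155669879/1063633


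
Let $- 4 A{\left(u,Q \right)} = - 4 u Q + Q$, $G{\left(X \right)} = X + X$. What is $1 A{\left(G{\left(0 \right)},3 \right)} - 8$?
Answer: $- \frac{35}{4} \approx -8.75$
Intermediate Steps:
$G{\left(X \right)} = 2 X$
$A{\left(u,Q \right)} = - \frac{Q}{4} + Q u$ ($A{\left(u,Q \right)} = - \frac{- 4 u Q + Q}{4} = - \frac{- 4 Q u + Q}{4} = - \frac{Q - 4 Q u}{4} = - \frac{Q}{4} + Q u$)
$1 A{\left(G{\left(0 \right)},3 \right)} - 8 = 1 \cdot 3 \left(- \frac{1}{4} + 2 \cdot 0\right) - 8 = 1 \cdot 3 \left(- \frac{1}{4} + 0\right) - 8 = 1 \cdot 3 \left(- \frac{1}{4}\right) - 8 = 1 \left(- \frac{3}{4}\right) - 8 = - \frac{3}{4} - 8 = - \frac{35}{4}$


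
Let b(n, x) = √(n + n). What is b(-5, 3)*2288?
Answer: 2288*I*√10 ≈ 7235.3*I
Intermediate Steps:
b(n, x) = √2*√n (b(n, x) = √(2*n) = √2*√n)
b(-5, 3)*2288 = (√2*√(-5))*2288 = (√2*(I*√5))*2288 = (I*√10)*2288 = 2288*I*√10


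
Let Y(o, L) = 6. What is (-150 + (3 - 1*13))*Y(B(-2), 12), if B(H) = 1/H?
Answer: -960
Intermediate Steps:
(-150 + (3 - 1*13))*Y(B(-2), 12) = (-150 + (3 - 1*13))*6 = (-150 + (3 - 13))*6 = (-150 - 10)*6 = -160*6 = -960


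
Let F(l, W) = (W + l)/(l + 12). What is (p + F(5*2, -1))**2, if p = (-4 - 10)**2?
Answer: 18671041/484 ≈ 38577.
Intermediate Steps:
F(l, W) = (W + l)/(12 + l)
p = 196 (p = (-14)**2 = 196)
(p + F(5*2, -1))**2 = (196 + (-1 + 5*2)/(12 + 5*2))**2 = (196 + (-1 + 10)/(12 + 10))**2 = (196 + 9/22)**2 = (4321/22)**2 = 18671041/484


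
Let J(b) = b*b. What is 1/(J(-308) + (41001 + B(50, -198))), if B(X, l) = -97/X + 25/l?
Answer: 2475/336260761 ≈ 7.3604e-6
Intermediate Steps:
J(b) = b²
1/(J(-308) + (41001 + B(50, -198))) = 1/((-308)² + (41001 + (-97/50 + 25/(-198)))) = 1/(94864 + (41001 + (-97*1/50 + 25*(-1/198)))) = 1/(94864 + (41001 + (-97/50 - 25/198))) = 1/(94864 + (41001 - 5114/2475)) = 1/(94864 + 101472361/2475) = 1/(336260761/2475) = 2475/336260761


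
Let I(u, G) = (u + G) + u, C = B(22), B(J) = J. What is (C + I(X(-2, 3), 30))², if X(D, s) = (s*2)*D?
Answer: 784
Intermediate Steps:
C = 22
X(D, s) = 2*D*s (X(D, s) = (2*s)*D = 2*D*s)
I(u, G) = G + 2*u (I(u, G) = (G + u) + u = G + 2*u)
(C + I(X(-2, 3), 30))² = (22 + (30 + 2*(2*(-2)*3)))² = (22 + (30 + 2*(-12)))² = (22 + (30 - 24))² = (22 + 6)² = 28² = 784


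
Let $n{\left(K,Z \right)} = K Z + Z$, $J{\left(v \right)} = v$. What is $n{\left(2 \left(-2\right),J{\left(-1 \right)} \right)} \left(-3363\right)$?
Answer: $-10089$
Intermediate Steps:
$n{\left(K,Z \right)} = Z + K Z$
$n{\left(2 \left(-2\right),J{\left(-1 \right)} \right)} \left(-3363\right) = - (1 + 2 \left(-2\right)) \left(-3363\right) = - (1 - 4) \left(-3363\right) = \left(-1\right) \left(-3\right) \left(-3363\right) = 3 \left(-3363\right) = -10089$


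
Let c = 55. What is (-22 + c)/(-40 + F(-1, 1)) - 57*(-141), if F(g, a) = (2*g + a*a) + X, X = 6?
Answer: 281262/35 ≈ 8036.1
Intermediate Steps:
F(g, a) = 6 + a**2 + 2*g (F(g, a) = (2*g + a*a) + 6 = (2*g + a**2) + 6 = (a**2 + 2*g) + 6 = 6 + a**2 + 2*g)
(-22 + c)/(-40 + F(-1, 1)) - 57*(-141) = (-22 + 55)/(-40 + (6 + 1**2 + 2*(-1))) - 57*(-141) = 33/(-40 + (6 + 1 - 2)) + 8037 = 33/(-40 + 5) + 8037 = 33/(-35) + 8037 = 33*(-1/35) + 8037 = -33/35 + 8037 = 281262/35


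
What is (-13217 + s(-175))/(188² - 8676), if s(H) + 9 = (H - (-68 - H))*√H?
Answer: -6613/13334 - 705*I*√7/13334 ≈ -0.49595 - 0.13989*I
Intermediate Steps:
s(H) = -9 + √H*(68 + 2*H) (s(H) = -9 + (H - (-68 - H))*√H = -9 + (H + (68 + H))*√H = -9 + (68 + 2*H)*√H = -9 + √H*(68 + 2*H))
(-13217 + s(-175))/(188² - 8676) = (-13217 + (-9 + 2*(-175)^(3/2) + 68*√(-175)))/(188² - 8676) = (-13217 + (-9 + 2*(-875*I*√7) + 68*(5*I*√7)))/(35344 - 8676) = (-13217 + (-9 - 1750*I*√7 + 340*I*√7))/26668 = (-13217 + (-9 - 1410*I*√7))*(1/26668) = (-13226 - 1410*I*√7)*(1/26668) = -6613/13334 - 705*I*√7/13334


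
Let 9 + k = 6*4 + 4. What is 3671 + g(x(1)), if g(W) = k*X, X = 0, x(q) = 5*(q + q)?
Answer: 3671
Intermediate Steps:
x(q) = 10*q (x(q) = 5*(2*q) = 10*q)
k = 19 (k = -9 + (6*4 + 4) = -9 + (24 + 4) = -9 + 28 = 19)
g(W) = 0 (g(W) = 19*0 = 0)
3671 + g(x(1)) = 3671 + 0 = 3671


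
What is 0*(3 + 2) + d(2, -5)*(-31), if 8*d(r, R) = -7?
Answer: 217/8 ≈ 27.125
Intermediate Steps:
d(r, R) = -7/8 (d(r, R) = (1/8)*(-7) = -7/8)
0*(3 + 2) + d(2, -5)*(-31) = 0*(3 + 2) - 7/8*(-31) = 0*5 + 217/8 = 0 + 217/8 = 217/8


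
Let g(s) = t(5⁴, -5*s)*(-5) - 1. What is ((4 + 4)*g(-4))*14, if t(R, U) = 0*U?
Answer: -112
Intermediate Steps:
t(R, U) = 0
g(s) = -1 (g(s) = 0*(-5) - 1 = 0 - 1 = -1)
((4 + 4)*g(-4))*14 = ((4 + 4)*(-1))*14 = (8*(-1))*14 = -8*14 = -112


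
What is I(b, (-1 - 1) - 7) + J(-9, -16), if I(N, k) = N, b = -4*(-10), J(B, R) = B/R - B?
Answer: 793/16 ≈ 49.563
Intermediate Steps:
J(B, R) = -B + B/R
b = 40
I(b, (-1 - 1) - 7) + J(-9, -16) = 40 + (-1*(-9) - 9/(-16)) = 40 + (9 - 9*(-1/16)) = 40 + (9 + 9/16) = 40 + 153/16 = 793/16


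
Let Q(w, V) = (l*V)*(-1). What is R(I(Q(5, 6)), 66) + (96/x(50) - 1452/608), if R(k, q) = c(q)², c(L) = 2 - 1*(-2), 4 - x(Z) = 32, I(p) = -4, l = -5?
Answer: 10835/1064 ≈ 10.183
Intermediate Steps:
Q(w, V) = 5*V (Q(w, V) = -5*V*(-1) = 5*V)
x(Z) = -28 (x(Z) = 4 - 1*32 = 4 - 32 = -28)
c(L) = 4 (c(L) = 2 + 2 = 4)
R(k, q) = 16 (R(k, q) = 4² = 16)
R(I(Q(5, 6)), 66) + (96/x(50) - 1452/608) = 16 + (96/(-28) - 1452/608) = 16 + (96*(-1/28) - 1452*1/608) = 16 + (-24/7 - 363/152) = 16 - 6189/1064 = 10835/1064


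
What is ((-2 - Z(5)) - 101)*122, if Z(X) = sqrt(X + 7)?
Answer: -12566 - 244*sqrt(3) ≈ -12989.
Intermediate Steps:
Z(X) = sqrt(7 + X)
((-2 - Z(5)) - 101)*122 = ((-2 - sqrt(7 + 5)) - 101)*122 = ((-2 - sqrt(12)) - 101)*122 = ((-2 - 2*sqrt(3)) - 101)*122 = (-103 - 2*sqrt(3))*122 = -12566 - 244*sqrt(3)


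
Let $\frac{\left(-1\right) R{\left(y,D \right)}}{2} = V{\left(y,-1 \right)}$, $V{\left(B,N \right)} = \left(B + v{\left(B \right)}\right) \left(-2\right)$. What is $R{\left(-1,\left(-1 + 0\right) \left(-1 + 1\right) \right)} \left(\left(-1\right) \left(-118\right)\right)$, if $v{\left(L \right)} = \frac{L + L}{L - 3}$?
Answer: $-236$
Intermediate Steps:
$v{\left(L \right)} = \frac{2 L}{-3 + L}$
$V{\left(B,N \right)} = - 2 B - \frac{4 B}{-3 + B}$ ($V{\left(B,N \right)} = \left(B + \frac{2 B}{-3 + B}\right) \left(-2\right) = - 2 B - \frac{4 B}{-3 + B}$)
$R{\left(y,D \right)} = - \frac{4 y \left(1 - y\right)}{-3 + y}$ ($R{\left(y,D \right)} = - 2 \frac{2 y \left(1 - y\right)}{-3 + y} = - \frac{4 y \left(1 - y\right)}{-3 + y}$)
$R{\left(-1,\left(-1 + 0\right) \left(-1 + 1\right) \right)} \left(\left(-1\right) \left(-118\right)\right) = 4 \left(-1\right) \frac{1}{-3 - 1} \left(-1 - 1\right) \left(\left(-1\right) \left(-118\right)\right) = 4 \left(-1\right) \frac{1}{-4} \left(-2\right) 118 = 4 \left(-1\right) \left(- \frac{1}{4}\right) \left(-2\right) 118 = \left(-2\right) 118 = -236$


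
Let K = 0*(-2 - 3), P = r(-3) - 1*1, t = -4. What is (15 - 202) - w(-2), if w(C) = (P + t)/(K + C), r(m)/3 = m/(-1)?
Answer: -185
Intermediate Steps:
r(m) = -3*m (r(m) = 3*(m/(-1)) = 3*(m*(-1)) = 3*(-m) = -3*m)
P = 8 (P = -3*(-3) - 1*1 = 9 - 1 = 8)
K = 0 (K = 0*(-5) = 0)
w(C) = 4/C (w(C) = (8 - 4)/(0 + C) = 4/C)
(15 - 202) - w(-2) = (15 - 202) - 4/(-2) = -187 - 4*(-1)/2 = -187 - 1*(-2) = -187 + 2 = -185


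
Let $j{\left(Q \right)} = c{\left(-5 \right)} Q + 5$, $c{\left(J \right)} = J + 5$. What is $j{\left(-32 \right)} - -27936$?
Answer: $27941$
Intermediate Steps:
$c{\left(J \right)} = 5 + J$
$j{\left(Q \right)} = 5$ ($j{\left(Q \right)} = \left(5 - 5\right) Q + 5 = 0 Q + 5 = 0 + 5 = 5$)
$j{\left(-32 \right)} - -27936 = 5 - -27936 = 5 + 27936 = 27941$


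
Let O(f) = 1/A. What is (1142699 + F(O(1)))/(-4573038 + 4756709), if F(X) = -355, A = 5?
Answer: 1142344/183671 ≈ 6.2195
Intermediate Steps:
O(f) = ⅕ (O(f) = 1/5 = ⅕)
(1142699 + F(O(1)))/(-4573038 + 4756709) = (1142699 - 355)/(-4573038 + 4756709) = 1142344/183671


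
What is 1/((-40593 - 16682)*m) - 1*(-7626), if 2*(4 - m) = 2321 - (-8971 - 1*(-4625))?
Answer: 2908512359852/381394225 ≈ 7626.0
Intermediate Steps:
m = -6659/2 (m = 4 - (2321 - (-8971 - 1*(-4625)))/2 = 4 - (2321 - (-8971 + 4625))/2 = 4 - (2321 - 1*(-4346))/2 = 4 - (2321 + 4346)/2 = 4 - ½*6667 = 4 - 6667/2 = -6659/2 ≈ -3329.5)
1/((-40593 - 16682)*m) - 1*(-7626) = 1/((-40593 - 16682)*(-6659/2)) - 1*(-7626) = -2/6659/(-57275) + 7626 = -1/57275*(-2/6659) + 7626 = 2/381394225 + 7626 = 2908512359852/381394225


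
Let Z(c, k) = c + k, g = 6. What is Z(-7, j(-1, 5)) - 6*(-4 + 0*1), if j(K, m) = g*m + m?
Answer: 52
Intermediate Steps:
j(K, m) = 7*m (j(K, m) = 6*m + m = 7*m)
Z(-7, j(-1, 5)) - 6*(-4 + 0*1) = (-7 + 7*5) - 6*(-4 + 0*1) = (-7 + 35) - 6*(-4 + 0) = 28 - 6*(-4) = 28 + 24 = 52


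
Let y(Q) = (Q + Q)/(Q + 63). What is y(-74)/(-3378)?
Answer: -74/18579 ≈ -0.0039830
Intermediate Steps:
y(Q) = 2*Q/(63 + Q) (y(Q) = (2*Q)/(63 + Q) = 2*Q/(63 + Q))
y(-74)/(-3378) = (2*(-74)/(63 - 74))/(-3378) = (2*(-74)/(-11))*(-1/3378) = (2*(-74)*(-1/11))*(-1/3378) = (148/11)*(-1/3378) = -74/18579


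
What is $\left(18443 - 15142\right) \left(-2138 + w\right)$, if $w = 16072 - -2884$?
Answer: $55516218$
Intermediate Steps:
$w = 18956$ ($w = 16072 + 2884 = 18956$)
$\left(18443 - 15142\right) \left(-2138 + w\right) = \left(18443 - 15142\right) \left(-2138 + 18956\right) = 3301 \cdot 16818 = 55516218$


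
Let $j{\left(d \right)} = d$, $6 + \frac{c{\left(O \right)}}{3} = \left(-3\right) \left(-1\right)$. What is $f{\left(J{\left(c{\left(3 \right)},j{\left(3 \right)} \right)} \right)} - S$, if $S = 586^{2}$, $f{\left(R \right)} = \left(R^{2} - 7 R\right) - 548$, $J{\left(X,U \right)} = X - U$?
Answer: $-343716$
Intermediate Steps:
$c{\left(O \right)} = -9$ ($c{\left(O \right)} = -18 + 3 \left(\left(-3\right) \left(-1\right)\right) = -18 + 3 \cdot 3 = -18 + 9 = -9$)
$f{\left(R \right)} = -548 + R^{2} - 7 R$
$S = 343396$
$f{\left(J{\left(c{\left(3 \right)},j{\left(3 \right)} \right)} \right)} - S = \left(-548 + \left(-9 - 3\right)^{2} - 7 \left(-9 - 3\right)\right) - 343396 = \left(-548 + \left(-12\right)^{2} - -84\right) - 343396 = \left(-548 + 144 + 84\right) - 343396 = -320 - 343396 = -343716$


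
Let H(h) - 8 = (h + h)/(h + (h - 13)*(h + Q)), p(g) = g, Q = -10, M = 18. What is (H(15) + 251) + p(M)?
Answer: 1391/5 ≈ 278.20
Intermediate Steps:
H(h) = 8 + 2*h/(h + (-13 + h)*(-10 + h)) (H(h) = 8 + (h + h)/(h + (h - 13)*(h - 10)) = 8 + (2*h)/(h + (-13 + h)*(-10 + h)) = 8 + 2*h/(h + (-13 + h)*(-10 + h)))
(H(15) + 251) + p(M) = (2*(520 - 87*15 + 4*15²)/(130 + 15² - 22*15) + 251) + 18 = (2*(520 - 1305 + 4*225)/(130 + 225 - 330) + 251) + 18 = (2*(520 - 1305 + 900)/25 + 251) + 18 = (2*(1/25)*115 + 251) + 18 = (46/5 + 251) + 18 = 1301/5 + 18 = 1391/5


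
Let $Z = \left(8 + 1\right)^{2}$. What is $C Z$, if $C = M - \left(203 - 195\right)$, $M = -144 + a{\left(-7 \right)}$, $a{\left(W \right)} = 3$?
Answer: $-12069$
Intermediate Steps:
$Z = 81$ ($Z = 9^{2} = 81$)
$M = -141$ ($M = -144 + 3 = -141$)
$C = -149$ ($C = -141 - \left(203 - 195\right) = -141 - 8 = -149$)
$C Z = \left(-149\right) 81 = -12069$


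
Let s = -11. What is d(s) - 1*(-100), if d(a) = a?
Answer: 89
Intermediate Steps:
d(s) - 1*(-100) = -11 - 1*(-100) = -11 + 100 = 89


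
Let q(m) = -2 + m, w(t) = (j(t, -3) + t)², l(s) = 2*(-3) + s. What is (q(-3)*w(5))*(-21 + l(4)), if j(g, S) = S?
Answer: 460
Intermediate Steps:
l(s) = -6 + s
w(t) = (-3 + t)²
(q(-3)*w(5))*(-21 + l(4)) = ((-2 - 3)*(-3 + 5)²)*(-21 + (-6 + 4)) = (-5*2²)*(-21 - 2) = -5*4*(-23) = -20*(-23) = 460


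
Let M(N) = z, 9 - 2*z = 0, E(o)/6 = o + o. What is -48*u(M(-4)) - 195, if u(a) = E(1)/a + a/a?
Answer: -371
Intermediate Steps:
E(o) = 12*o (E(o) = 6*(o + o) = 6*(2*o) = 12*o)
z = 9/2 (z = 9/2 - 1/2*0 = 9/2 + 0 = 9/2 ≈ 4.5000)
M(N) = 9/2
u(a) = 1 + 12/a (u(a) = (12*1)/a + a/a = 12/a + 1 = 1 + 12/a)
-48*u(M(-4)) - 195 = -48*(12 + 9/2)/9/2 - 195 = -32*33/(3*2) - 195 = -48*11/3 - 195 = -176 - 195 = -371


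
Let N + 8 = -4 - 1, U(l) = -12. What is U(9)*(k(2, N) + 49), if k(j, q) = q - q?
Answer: -588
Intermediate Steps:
N = -13 (N = -8 + (-4 - 1) = -8 - 5 = -13)
k(j, q) = 0
U(9)*(k(2, N) + 49) = -12*(0 + 49) = -12*49 = -588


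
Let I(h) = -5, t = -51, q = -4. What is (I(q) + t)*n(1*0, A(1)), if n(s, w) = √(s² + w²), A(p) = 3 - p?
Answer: -112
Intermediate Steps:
(I(q) + t)*n(1*0, A(1)) = (-5 - 51)*√((1*0)² + (3 - 1*1)²) = -56*√(0² + (3 - 1)²) = -56*√(0 + 2²) = -56*√(0 + 4) = -56*√4 = -56*2 = -112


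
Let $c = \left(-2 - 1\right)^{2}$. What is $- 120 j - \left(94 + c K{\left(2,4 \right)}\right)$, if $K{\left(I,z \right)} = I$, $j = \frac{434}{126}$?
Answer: $- \frac{1576}{3} \approx -525.33$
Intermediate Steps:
$j = \frac{31}{9}$ ($j = 434 \cdot \frac{1}{126} = \frac{31}{9} \approx 3.4444$)
$c = 9$ ($c = \left(-3\right)^{2} = 9$)
$- 120 j - \left(94 + c K{\left(2,4 \right)}\right) = \left(-120\right) \frac{31}{9} - \left(94 + 18\right) = - \frac{1240}{3} - 112 = - \frac{1576}{3}$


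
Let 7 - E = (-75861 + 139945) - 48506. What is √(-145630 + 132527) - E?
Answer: 15571 + I*√13103 ≈ 15571.0 + 114.47*I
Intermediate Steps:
E = -15571 (E = 7 - ((-75861 + 139945) - 48506) = 7 - (64084 - 48506) = 7 - 1*15578 = 7 - 15578 = -15571)
√(-145630 + 132527) - E = √(-145630 + 132527) - 1*(-15571) = √(-13103) + 15571 = I*√13103 + 15571 = 15571 + I*√13103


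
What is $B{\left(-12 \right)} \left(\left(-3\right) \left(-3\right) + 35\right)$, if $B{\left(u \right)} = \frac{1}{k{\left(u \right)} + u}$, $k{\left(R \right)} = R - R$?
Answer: $- \frac{11}{3} \approx -3.6667$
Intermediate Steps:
$k{\left(R \right)} = 0$
$B{\left(u \right)} = \frac{1}{u}$ ($B{\left(u \right)} = \frac{1}{0 + u} = \frac{1}{u}$)
$B{\left(-12 \right)} \left(\left(-3\right) \left(-3\right) + 35\right) = \frac{\left(-3\right) \left(-3\right) + 35}{-12} = - \frac{9 + 35}{12} = \left(- \frac{1}{12}\right) 44 = - \frac{11}{3}$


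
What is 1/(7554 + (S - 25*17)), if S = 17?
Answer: 1/7146 ≈ 0.00013994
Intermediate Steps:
1/(7554 + (S - 25*17)) = 1/(7554 + (17 - 25*17)) = 1/(7554 + (17 - 425)) = 1/(7554 - 408) = 1/7146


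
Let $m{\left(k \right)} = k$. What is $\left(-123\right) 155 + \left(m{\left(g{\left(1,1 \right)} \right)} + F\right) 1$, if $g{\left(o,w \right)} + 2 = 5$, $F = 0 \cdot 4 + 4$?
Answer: $-19058$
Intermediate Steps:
$F = 4$ ($F = 0 + 4 = 4$)
$g{\left(o,w \right)} = 3$ ($g{\left(o,w \right)} = -2 + 5 = 3$)
$\left(-123\right) 155 + \left(m{\left(g{\left(1,1 \right)} \right)} + F\right) 1 = \left(-123\right) 155 + \left(3 + 4\right) 1 = -19065 + 7 \cdot 1 = -19065 + 7 = -19058$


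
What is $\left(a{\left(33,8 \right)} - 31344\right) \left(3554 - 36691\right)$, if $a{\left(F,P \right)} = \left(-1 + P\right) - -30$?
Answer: $1037420059$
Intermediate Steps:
$a{\left(F,P \right)} = 29 + P$ ($a{\left(F,P \right)} = \left(-1 + P\right) + 30 = 29 + P$)
$\left(a{\left(33,8 \right)} - 31344\right) \left(3554 - 36691\right) = \left(\left(29 + 8\right) - 31344\right) \left(3554 - 36691\right) = \left(37 - 31344\right) \left(-33137\right) = \left(-31307\right) \left(-33137\right) = 1037420059$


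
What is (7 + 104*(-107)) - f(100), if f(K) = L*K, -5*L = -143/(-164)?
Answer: -455246/41 ≈ -11104.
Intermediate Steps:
L = -143/820 (L = -(-143)/(5*(-164)) = -(-143)*(-1)/(5*164) = -⅕*143/164 = -143/820 ≈ -0.17439)
f(K) = -143*K/820
(7 + 104*(-107)) - f(100) = (7 + 104*(-107)) - (-143)*100/820 = (7 - 11128) - 1*(-715/41) = -11121 + 715/41 = -455246/41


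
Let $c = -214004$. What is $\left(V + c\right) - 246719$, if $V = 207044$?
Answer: $-253679$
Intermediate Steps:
$\left(V + c\right) - 246719 = \left(207044 - 214004\right) - 246719 = -6960 - 246719 = -253679$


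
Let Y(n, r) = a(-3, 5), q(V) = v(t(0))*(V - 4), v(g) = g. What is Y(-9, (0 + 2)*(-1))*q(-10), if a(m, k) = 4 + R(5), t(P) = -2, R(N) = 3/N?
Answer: 644/5 ≈ 128.80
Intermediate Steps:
a(m, k) = 23/5 (a(m, k) = 4 + 3/5 = 4 + 3*(⅕) = 4 + ⅗ = 23/5)
q(V) = 8 - 2*V (q(V) = -2*(V - 4) = -2*(-4 + V) = 8 - 2*V)
Y(n, r) = 23/5
Y(-9, (0 + 2)*(-1))*q(-10) = 23*(8 - 2*(-10))/5 = 23*(8 + 20)/5 = (23/5)*28 = 644/5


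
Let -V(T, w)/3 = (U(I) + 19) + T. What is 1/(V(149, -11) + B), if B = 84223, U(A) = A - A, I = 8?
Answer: 1/83719 ≈ 1.1945e-5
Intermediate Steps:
U(A) = 0
V(T, w) = -57 - 3*T (V(T, w) = -3*((0 + 19) + T) = -3*(19 + T) = -57 - 3*T)
1/(V(149, -11) + B) = 1/((-57 - 3*149) + 84223) = 1/((-57 - 447) + 84223) = 1/(-504 + 84223) = 1/83719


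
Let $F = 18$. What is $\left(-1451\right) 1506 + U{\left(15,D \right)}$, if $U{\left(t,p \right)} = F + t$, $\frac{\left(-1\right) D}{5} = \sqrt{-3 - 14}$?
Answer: $-2185173$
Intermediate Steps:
$D = - 5 i \sqrt{17}$ ($D = - 5 \sqrt{-3 - 14} = - 5 \sqrt{-17} = - 5 i \sqrt{17} \approx - 20.616 i$)
$U{\left(t,p \right)} = 18 + t$
$\left(-1451\right) 1506 + U{\left(15,D \right)} = \left(-1451\right) 1506 + \left(18 + 15\right) = -2185206 + 33 = -2185173$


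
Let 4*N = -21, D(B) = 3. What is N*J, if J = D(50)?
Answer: -63/4 ≈ -15.750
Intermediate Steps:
J = 3
N = -21/4 (N = (¼)*(-21) = -21/4 ≈ -5.2500)
N*J = -21/4*3 = -63/4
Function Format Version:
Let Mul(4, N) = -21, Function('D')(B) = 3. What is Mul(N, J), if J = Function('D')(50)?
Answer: Rational(-63, 4) ≈ -15.750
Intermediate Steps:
J = 3
N = Rational(-21, 4) (N = Mul(Rational(1, 4), -21) = Rational(-21, 4) ≈ -5.2500)
Mul(N, J) = Mul(Rational(-21, 4), 3) = Rational(-63, 4)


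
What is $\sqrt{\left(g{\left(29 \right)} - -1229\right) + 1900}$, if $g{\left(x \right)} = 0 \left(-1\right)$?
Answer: $\sqrt{3129} \approx 55.937$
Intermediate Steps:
$g{\left(x \right)} = 0$
$\sqrt{\left(g{\left(29 \right)} - -1229\right) + 1900} = \sqrt{\left(0 - -1229\right) + 1900} = \sqrt{\left(0 + 1229\right) + 1900} = \sqrt{1229 + 1900} = \sqrt{3129}$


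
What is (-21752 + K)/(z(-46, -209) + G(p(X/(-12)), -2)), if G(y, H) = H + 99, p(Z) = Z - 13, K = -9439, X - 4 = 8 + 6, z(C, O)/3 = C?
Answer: 31191/41 ≈ 760.76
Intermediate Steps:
z(C, O) = 3*C
X = 18 (X = 4 + (8 + 6) = 4 + 14 = 18)
p(Z) = -13 + Z
G(y, H) = 99 + H
(-21752 + K)/(z(-46, -209) + G(p(X/(-12)), -2)) = (-21752 - 9439)/(3*(-46) + (99 - 2)) = -31191/(-138 + 97) = -31191/(-41) = -31191*(-1/41) = 31191/41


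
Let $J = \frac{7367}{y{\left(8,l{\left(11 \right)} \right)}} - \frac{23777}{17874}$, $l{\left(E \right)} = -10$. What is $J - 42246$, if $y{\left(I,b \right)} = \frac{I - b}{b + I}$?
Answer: $- \frac{769759643}{17874} \approx -43066.0$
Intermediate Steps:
$y{\left(I,b \right)} = \frac{I - b}{I + b}$
$J = - \frac{14654639}{17874}$ ($J = \frac{7367}{\frac{1}{8 - 10} \left(8 - -10\right)} - \frac{23777}{17874} = \frac{7367}{\frac{1}{-2} \left(8 + 10\right)} - \frac{23777}{17874} = \frac{7367}{\left(- \frac{1}{2}\right) 18} - \frac{23777}{17874} = \frac{7367}{-9} - \frac{23777}{17874} = 7367 \left(- \frac{1}{9}\right) - \frac{23777}{17874} = - \frac{7367}{9} - \frac{23777}{17874} = - \frac{14654639}{17874} \approx -819.89$)
$J - 42246 = - \frac{14654639}{17874} - 42246 = - \frac{769759643}{17874}$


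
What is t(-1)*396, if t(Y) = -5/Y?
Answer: 1980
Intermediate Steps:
t(-1)*396 = -5/(-1)*396 = -5*(-1)*396 = 5*396 = 1980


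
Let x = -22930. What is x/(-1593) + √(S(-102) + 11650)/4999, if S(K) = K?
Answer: 22930/1593 + 2*√2887/4999 ≈ 14.416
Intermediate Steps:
x/(-1593) + √(S(-102) + 11650)/4999 = -22930/(-1593) + √(-102 + 11650)/4999 = -22930*(-1/1593) + √11548*(1/4999) = 22930/1593 + (2*√2887)*(1/4999) = 22930/1593 + 2*√2887/4999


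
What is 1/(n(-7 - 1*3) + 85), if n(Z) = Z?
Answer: 1/75 ≈ 0.013333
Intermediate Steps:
1/(n(-7 - 1*3) + 85) = 1/((-7 - 1*3) + 85) = 1/((-7 - 3) + 85) = 1/(-10 + 85) = 1/75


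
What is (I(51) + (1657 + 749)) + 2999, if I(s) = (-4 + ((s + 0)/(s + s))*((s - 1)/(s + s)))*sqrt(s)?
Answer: 5405 - 383*sqrt(51)/102 ≈ 5378.2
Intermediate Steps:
I(s) = sqrt(s)*(-4 + (-1 + s)/(4*s)) (I(s) = (-4 + (s/((2*s)))*((-1 + s)/((2*s))))*sqrt(s) = (-4 + (s*(1/(2*s)))*((-1 + s)*(1/(2*s))))*sqrt(s) = (-4 + ((-1 + s)/(2*s))/2)*sqrt(s) = (-4 + (-1 + s)/(4*s))*sqrt(s) = sqrt(s)*(-4 + (-1 + s)/(4*s)))
(I(51) + (1657 + 749)) + 2999 = ((-1 - 15*51)/(4*sqrt(51)) + (1657 + 749)) + 2999 = ((sqrt(51)/51)*(-1 - 765)/4 + 2406) + 2999 = ((1/4)*(sqrt(51)/51)*(-766) + 2406) + 2999 = (-383*sqrt(51)/102 + 2406) + 2999 = (2406 - 383*sqrt(51)/102) + 2999 = 5405 - 383*sqrt(51)/102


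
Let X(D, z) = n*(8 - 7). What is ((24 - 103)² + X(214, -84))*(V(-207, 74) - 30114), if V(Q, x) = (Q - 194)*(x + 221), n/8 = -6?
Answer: -919096937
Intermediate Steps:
n = -48 (n = 8*(-6) = -48)
V(Q, x) = (-194 + Q)*(221 + x)
X(D, z) = -48 (X(D, z) = -48*(8 - 7) = -48*1 = -48)
((24 - 103)² + X(214, -84))*(V(-207, 74) - 30114) = ((24 - 103)² - 48)*((-42874 - 194*74 + 221*(-207) - 207*74) - 30114) = ((-79)² - 48)*((-42874 - 14356 - 45747 - 15318) - 30114) = (6241 - 48)*(-118295 - 30114) = 6193*(-148409) = -919096937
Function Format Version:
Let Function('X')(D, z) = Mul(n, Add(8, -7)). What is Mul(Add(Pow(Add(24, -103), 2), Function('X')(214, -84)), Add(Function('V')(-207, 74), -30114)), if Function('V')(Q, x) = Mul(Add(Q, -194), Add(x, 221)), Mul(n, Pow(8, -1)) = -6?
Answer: -919096937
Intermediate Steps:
n = -48 (n = Mul(8, -6) = -48)
Function('V')(Q, x) = Mul(Add(-194, Q), Add(221, x))
Function('X')(D, z) = -48 (Function('X')(D, z) = Mul(-48, Add(8, -7)) = Mul(-48, 1) = -48)
Mul(Add(Pow(Add(24, -103), 2), Function('X')(214, -84)), Add(Function('V')(-207, 74), -30114)) = Mul(Add(Pow(Add(24, -103), 2), -48), Add(Add(-42874, Mul(-194, 74), Mul(221, -207), Mul(-207, 74)), -30114)) = Mul(Add(Pow(-79, 2), -48), Add(Add(-42874, -14356, -45747, -15318), -30114)) = Mul(Add(6241, -48), Add(-118295, -30114)) = Mul(6193, -148409) = -919096937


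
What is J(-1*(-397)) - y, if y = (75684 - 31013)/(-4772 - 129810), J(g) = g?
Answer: 53473725/134582 ≈ 397.33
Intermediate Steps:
y = -44671/134582 (y = 44671/(-134582) = 44671*(-1/134582) = -44671/134582 ≈ -0.33192)
J(-1*(-397)) - y = -1*(-397) - 1*(-44671/134582) = 397 + 44671/134582 = 53473725/134582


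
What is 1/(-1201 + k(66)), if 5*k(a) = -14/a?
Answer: -165/198172 ≈ -0.00083261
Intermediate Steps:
k(a) = -14/(5*a) (k(a) = (-14/a)/5 = -14/(5*a))
1/(-1201 + k(66)) = 1/(-1201 - 14/5/66) = 1/(-1201 - 14/5*1/66) = 1/(-1201 - 7/165) = 1/(-198172/165) = -165/198172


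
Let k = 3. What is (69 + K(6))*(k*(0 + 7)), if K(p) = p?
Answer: 1575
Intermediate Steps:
(69 + K(6))*(k*(0 + 7)) = (69 + 6)*(3*(0 + 7)) = 75*(3*7) = 75*21 = 1575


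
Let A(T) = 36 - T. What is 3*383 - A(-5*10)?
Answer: 1063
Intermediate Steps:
3*383 - A(-5*10) = 3*383 - (36 - (-5)*10) = 1149 - (36 - 1*(-50)) = 1149 - (36 + 50) = 1149 - 1*86 = 1149 - 86 = 1063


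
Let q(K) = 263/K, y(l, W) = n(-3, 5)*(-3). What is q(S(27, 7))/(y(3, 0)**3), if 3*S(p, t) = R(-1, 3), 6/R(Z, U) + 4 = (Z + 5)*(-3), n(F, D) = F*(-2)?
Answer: 263/729 ≈ 0.36077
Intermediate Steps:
n(F, D) = -2*F
R(Z, U) = 6/(-19 - 3*Z) (R(Z, U) = 6/(-4 + (Z + 5)*(-3)) = 6/(-4 + (5 + Z)*(-3)) = 6/(-4 + (-15 - 3*Z)) = 6/(-19 - 3*Z))
S(p, t) = -1/8 (S(p, t) = (-6/(19 + 3*(-1)))/3 = (-6/(19 - 3))/3 = (-6/16)/3 = (-6*1/16)/3 = (1/3)*(-3/8) = -1/8)
y(l, W) = -18 (y(l, W) = -2*(-3)*(-3) = 6*(-3) = -18)
q(S(27, 7))/(y(3, 0)**3) = (263/(-1/8))/((-18)**3) = (263*(-8))/(-5832) = -2104*(-1/5832) = 263/729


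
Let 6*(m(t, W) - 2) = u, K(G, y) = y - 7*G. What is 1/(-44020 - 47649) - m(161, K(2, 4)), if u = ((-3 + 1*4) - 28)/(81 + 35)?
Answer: -1438263/733352 ≈ -1.9612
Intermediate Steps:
u = -27/116 (u = ((-3 + 4) - 28)/116 = (1 - 28)*(1/116) = -27*1/116 = -27/116 ≈ -0.23276)
m(t, W) = 455/232 (m(t, W) = 2 + (⅙)*(-27/116) = 2 - 9/232 = 455/232)
1/(-44020 - 47649) - m(161, K(2, 4)) = 1/(-44020 - 47649) - 1*455/232 = 1/(-91669) - 455/232 = -1/91669 - 455/232 = -1438263/733352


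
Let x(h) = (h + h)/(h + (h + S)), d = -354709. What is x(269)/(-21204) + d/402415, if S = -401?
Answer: -515313849701/584497324710 ≈ -0.88164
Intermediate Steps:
x(h) = 2*h/(-401 + 2*h) (x(h) = (h + h)/(h + (h - 401)) = (2*h)/(h + (-401 + h)) = (2*h)/(-401 + 2*h) = 2*h/(-401 + 2*h))
x(269)/(-21204) + d/402415 = (2*269/(-401 + 2*269))/(-21204) - 354709/402415 = (2*269/(-401 + 538))*(-1/21204) - 354709*1/402415 = (2*269/137)*(-1/21204) - 354709/402415 = (2*269*(1/137))*(-1/21204) - 354709/402415 = (538/137)*(-1/21204) - 354709/402415 = -269/1452474 - 354709/402415 = -515313849701/584497324710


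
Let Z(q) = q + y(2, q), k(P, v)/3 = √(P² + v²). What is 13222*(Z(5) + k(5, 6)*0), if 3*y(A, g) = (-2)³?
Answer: 92554/3 ≈ 30851.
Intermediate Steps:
k(P, v) = 3*√(P² + v²)
y(A, g) = -8/3 (y(A, g) = (⅓)*(-2)³ = (⅓)*(-8) = -8/3)
Z(q) = -8/3 + q (Z(q) = q - 8/3 = -8/3 + q)
13222*(Z(5) + k(5, 6)*0) = 13222*((-8/3 + 5) + (3*√(5² + 6²))*0) = 13222*(7/3 + (3*√(25 + 36))*0) = 13222*(7/3 + (3*√61)*0) = 13222*(7/3 + 0) = 13222*(7/3) = 92554/3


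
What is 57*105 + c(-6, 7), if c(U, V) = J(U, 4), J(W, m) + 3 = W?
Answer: 5976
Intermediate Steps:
J(W, m) = -3 + W
c(U, V) = -3 + U
57*105 + c(-6, 7) = 57*105 + (-3 - 6) = 5985 - 9 = 5976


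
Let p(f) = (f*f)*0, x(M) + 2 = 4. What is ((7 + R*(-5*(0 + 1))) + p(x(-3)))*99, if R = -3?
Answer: 2178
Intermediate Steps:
x(M) = 2 (x(M) = -2 + 4 = 2)
p(f) = 0 (p(f) = f²*0 = 0)
((7 + R*(-5*(0 + 1))) + p(x(-3)))*99 = ((7 - (-15)*(0 + 1)) + 0)*99 = ((7 - (-15)) + 0)*99 = ((7 - 3*(-5)) + 0)*99 = ((7 + 15) + 0)*99 = (22 + 0)*99 = 22*99 = 2178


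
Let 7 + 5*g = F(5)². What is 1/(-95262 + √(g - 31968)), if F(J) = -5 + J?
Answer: -476310/45374403067 - I*√799235/45374403067 ≈ -1.0497e-5 - 1.9703e-8*I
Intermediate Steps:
g = -7/5 (g = -7/5 + (-5 + 5)²/5 = -7/5 + (⅕)*0² = -7/5 + (⅕)*0 = -7/5 + 0 = -7/5 ≈ -1.4000)
1/(-95262 + √(g - 31968)) = 1/(-95262 + √(-7/5 - 31968)) = 1/(-95262 + √(-159847/5)) = 1/(-95262 + I*√799235/5)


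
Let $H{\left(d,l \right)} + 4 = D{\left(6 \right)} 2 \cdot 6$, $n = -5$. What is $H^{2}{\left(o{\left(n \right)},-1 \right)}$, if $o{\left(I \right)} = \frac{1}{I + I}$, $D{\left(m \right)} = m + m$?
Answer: $19600$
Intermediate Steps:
$D{\left(m \right)} = 2 m$
$o{\left(I \right)} = \frac{1}{2 I}$
$H{\left(d,l \right)} = 140$ ($H{\left(d,l \right)} = -4 + 2 \cdot 6 \cdot 2 \cdot 6 = -4 + 12 \cdot 2 \cdot 6 = -4 + 24 \cdot 6 = -4 + 144 = 140$)
$H^{2}{\left(o{\left(n \right)},-1 \right)} = 140^{2} = 19600$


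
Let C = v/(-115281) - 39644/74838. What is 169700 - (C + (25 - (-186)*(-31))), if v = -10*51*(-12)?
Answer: 84089145557129/479299971 ≈ 1.7544e+5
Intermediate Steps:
v = 6120 (v = -510*(-12) = 6120)
C = -279344918/479299971 (C = 6120/(-115281) - 39644/74838 = 6120*(-1/115281) - 39644*1/74838 = -680/12809 - 19822/37419 = -279344918/479299971 ≈ -0.58282)
169700 - (C + (25 - (-186)*(-31))) = 169700 - (-279344918/479299971 + (25 - (-186)*(-31))) = 169700 - (-279344918/479299971 + (25 - 186*31)) = 169700 - (-279344918/479299971 + (25 - 5766)) = 169700 - (-279344918/479299971 - 5741) = 169700 - 1*(-2751940478429/479299971) = 169700 + 2751940478429/479299971 = 84089145557129/479299971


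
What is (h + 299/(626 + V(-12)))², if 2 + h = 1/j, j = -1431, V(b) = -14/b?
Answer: 23973877225/10322763201 ≈ 2.3224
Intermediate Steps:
h = -2863/1431 (h = -2 + 1/(-1431) = -2 - 1/1431 = -2863/1431 ≈ -2.0007)
(h + 299/(626 + V(-12)))² = (-2863/1431 + 299/(626 - 14/(-12)))² = (-2863/1431 + 299/(626 - 14*(-1/12)))² = (-2863/1431 + 299/(626 + 7/6))² = (-2863/1431 + 299/(3763/6))² = (-2863/1431 + 299*(6/3763))² = (-2863/1431 + 1794/3763)² = (-154835/101601)² = 23973877225/10322763201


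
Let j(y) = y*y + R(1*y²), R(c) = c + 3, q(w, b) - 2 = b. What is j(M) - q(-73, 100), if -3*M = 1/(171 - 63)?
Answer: -5196311/52488 ≈ -99.000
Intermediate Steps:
q(w, b) = 2 + b
M = -1/324 (M = -1/(3*(171 - 63)) = -⅓/108 = -⅓*1/108 = -1/324 ≈ -0.0030864)
R(c) = 3 + c
j(y) = 3 + 2*y² (j(y) = y*y + (3 + 1*y²) = y² + (3 + y²) = 3 + 2*y²)
j(M) - q(-73, 100) = (3 + 2*(-1/324)²) - (2 + 100) = (3 + 2*(1/104976)) - 1*102 = (3 + 1/52488) - 102 = 157465/52488 - 102 = -5196311/52488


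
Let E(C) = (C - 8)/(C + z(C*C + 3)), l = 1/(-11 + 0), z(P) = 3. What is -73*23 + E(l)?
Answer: -53817/32 ≈ -1681.8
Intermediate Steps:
l = -1/11 (l = 1/(-11) = -1/11 ≈ -0.090909)
E(C) = (-8 + C)/(3 + C) (E(C) = (C - 8)/(C + 3) = (-8 + C)/(3 + C))
-73*23 + E(l) = -73*23 + (-8 - 1/11)/(3 - 1/11) = -1679 - 89/11/(32/11) = -1679 + (11/32)*(-89/11) = -1679 - 89/32 = -53817/32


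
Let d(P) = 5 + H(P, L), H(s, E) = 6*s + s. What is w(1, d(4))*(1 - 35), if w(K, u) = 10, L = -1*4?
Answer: -340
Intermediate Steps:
L = -4
H(s, E) = 7*s
d(P) = 5 + 7*P
w(1, d(4))*(1 - 35) = 10*(1 - 35) = 10*(-34) = -340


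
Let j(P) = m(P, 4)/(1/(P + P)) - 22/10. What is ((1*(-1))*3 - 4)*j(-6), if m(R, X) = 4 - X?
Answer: 77/5 ≈ 15.400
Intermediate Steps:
j(P) = -11/5 (j(P) = (4 - 1*4)/(1/(P + P)) - 22/10 = (4 - 4)/(1/(2*P)) - 22*⅒ = 0/((1/(2*P))) - 11/5 = 0*(2*P) - 11/5 = 0 - 11/5 = -11/5)
((1*(-1))*3 - 4)*j(-6) = ((1*(-1))*3 - 4)*(-11/5) = (-1*3 - 4)*(-11/5) = (-3 - 4)*(-11/5) = -7*(-11/5) = 77/5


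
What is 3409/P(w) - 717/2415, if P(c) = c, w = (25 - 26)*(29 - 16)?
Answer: -2747352/10465 ≈ -262.53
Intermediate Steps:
w = -13 (w = -1*13 = -13)
3409/P(w) - 717/2415 = 3409/(-13) - 717/2415 = 3409*(-1/13) - 717*1/2415 = -3409/13 - 239/805 = -2747352/10465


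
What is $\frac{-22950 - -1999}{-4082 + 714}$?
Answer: $\frac{20951}{3368} \approx 6.2206$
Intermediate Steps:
$\frac{-22950 - -1999}{-4082 + 714} = \frac{-22950 + \left(-19610 + 21609\right)}{-3368} = \left(-22950 + 1999\right) \left(- \frac{1}{3368}\right) = \left(-20951\right) \left(- \frac{1}{3368}\right) = \frac{20951}{3368}$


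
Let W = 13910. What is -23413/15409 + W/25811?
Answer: -389973753/397721699 ≈ -0.98052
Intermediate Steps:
-23413/15409 + W/25811 = -23413/15409 + 13910/25811 = -389973753/397721699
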